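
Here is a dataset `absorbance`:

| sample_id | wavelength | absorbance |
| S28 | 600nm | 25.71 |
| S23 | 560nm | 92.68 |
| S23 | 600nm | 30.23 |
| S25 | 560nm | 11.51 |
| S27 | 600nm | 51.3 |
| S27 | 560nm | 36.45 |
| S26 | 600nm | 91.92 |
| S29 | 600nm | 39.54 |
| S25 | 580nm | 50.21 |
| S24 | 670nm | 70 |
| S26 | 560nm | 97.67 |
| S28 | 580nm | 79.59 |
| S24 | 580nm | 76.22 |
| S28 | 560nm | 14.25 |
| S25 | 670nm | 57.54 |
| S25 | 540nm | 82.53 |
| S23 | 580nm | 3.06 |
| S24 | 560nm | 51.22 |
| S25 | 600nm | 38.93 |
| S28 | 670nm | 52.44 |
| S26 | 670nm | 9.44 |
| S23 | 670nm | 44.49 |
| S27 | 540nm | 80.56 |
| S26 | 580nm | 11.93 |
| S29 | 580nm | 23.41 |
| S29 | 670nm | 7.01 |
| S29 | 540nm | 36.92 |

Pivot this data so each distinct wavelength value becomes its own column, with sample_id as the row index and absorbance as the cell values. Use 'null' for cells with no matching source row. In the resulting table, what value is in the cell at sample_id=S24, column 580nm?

The long row with sample_id=S24, wavelength=580nm has absorbance=76.22.

76.22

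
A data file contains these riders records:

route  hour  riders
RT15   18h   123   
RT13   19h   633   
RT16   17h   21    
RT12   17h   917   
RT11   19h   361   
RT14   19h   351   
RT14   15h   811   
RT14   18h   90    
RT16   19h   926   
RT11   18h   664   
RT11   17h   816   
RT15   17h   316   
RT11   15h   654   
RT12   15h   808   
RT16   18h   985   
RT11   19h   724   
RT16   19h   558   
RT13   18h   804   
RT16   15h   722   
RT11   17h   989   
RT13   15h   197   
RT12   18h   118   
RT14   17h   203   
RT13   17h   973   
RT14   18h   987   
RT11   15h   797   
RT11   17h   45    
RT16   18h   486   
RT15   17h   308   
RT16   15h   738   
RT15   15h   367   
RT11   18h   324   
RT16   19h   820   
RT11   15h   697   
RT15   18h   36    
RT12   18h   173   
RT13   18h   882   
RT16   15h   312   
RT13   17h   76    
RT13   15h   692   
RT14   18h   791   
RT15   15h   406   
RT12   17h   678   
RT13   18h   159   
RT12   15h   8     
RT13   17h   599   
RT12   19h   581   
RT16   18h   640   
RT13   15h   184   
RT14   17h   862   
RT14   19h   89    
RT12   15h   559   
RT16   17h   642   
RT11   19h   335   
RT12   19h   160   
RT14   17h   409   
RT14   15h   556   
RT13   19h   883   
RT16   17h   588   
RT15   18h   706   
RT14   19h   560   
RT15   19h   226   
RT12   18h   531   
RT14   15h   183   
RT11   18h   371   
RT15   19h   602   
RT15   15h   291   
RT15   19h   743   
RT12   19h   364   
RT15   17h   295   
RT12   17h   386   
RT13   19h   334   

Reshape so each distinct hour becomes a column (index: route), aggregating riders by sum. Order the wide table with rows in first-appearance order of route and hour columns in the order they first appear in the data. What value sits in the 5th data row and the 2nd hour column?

1420

With rows in first-appearance order of route, row 5 is route=RT11. hour columns in first-appearance order: 18h, 19h, 17h, 15h; column 2 is 19h.
Long rows with route=RT11, hour=19h: 361 + 724 + 335 = 1420.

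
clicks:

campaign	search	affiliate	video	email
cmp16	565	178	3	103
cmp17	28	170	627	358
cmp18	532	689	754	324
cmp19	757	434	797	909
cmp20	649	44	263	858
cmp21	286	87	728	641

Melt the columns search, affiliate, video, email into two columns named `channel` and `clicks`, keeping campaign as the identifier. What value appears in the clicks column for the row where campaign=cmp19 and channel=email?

909

Unpivoting turns each (campaign, wide-column) pair into one long row.
The wide cell at row cmp19, column email holds 909, so the long row (cmp19, email) has clicks=909.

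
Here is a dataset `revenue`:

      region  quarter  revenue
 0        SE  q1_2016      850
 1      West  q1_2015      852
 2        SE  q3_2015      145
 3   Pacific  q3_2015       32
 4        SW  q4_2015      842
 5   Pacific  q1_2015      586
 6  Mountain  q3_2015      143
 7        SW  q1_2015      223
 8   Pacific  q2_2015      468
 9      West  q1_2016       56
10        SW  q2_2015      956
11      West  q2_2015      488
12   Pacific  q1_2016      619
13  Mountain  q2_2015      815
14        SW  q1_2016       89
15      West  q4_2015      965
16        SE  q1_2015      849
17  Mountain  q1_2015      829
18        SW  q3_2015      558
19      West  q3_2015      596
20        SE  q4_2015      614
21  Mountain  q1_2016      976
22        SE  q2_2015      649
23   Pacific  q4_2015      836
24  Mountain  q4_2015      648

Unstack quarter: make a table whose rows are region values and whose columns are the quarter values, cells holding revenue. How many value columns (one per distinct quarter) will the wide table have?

5 distinct quarter values: q1_2015, q2_2015, q3_2015, q4_2015, q1_2016.

5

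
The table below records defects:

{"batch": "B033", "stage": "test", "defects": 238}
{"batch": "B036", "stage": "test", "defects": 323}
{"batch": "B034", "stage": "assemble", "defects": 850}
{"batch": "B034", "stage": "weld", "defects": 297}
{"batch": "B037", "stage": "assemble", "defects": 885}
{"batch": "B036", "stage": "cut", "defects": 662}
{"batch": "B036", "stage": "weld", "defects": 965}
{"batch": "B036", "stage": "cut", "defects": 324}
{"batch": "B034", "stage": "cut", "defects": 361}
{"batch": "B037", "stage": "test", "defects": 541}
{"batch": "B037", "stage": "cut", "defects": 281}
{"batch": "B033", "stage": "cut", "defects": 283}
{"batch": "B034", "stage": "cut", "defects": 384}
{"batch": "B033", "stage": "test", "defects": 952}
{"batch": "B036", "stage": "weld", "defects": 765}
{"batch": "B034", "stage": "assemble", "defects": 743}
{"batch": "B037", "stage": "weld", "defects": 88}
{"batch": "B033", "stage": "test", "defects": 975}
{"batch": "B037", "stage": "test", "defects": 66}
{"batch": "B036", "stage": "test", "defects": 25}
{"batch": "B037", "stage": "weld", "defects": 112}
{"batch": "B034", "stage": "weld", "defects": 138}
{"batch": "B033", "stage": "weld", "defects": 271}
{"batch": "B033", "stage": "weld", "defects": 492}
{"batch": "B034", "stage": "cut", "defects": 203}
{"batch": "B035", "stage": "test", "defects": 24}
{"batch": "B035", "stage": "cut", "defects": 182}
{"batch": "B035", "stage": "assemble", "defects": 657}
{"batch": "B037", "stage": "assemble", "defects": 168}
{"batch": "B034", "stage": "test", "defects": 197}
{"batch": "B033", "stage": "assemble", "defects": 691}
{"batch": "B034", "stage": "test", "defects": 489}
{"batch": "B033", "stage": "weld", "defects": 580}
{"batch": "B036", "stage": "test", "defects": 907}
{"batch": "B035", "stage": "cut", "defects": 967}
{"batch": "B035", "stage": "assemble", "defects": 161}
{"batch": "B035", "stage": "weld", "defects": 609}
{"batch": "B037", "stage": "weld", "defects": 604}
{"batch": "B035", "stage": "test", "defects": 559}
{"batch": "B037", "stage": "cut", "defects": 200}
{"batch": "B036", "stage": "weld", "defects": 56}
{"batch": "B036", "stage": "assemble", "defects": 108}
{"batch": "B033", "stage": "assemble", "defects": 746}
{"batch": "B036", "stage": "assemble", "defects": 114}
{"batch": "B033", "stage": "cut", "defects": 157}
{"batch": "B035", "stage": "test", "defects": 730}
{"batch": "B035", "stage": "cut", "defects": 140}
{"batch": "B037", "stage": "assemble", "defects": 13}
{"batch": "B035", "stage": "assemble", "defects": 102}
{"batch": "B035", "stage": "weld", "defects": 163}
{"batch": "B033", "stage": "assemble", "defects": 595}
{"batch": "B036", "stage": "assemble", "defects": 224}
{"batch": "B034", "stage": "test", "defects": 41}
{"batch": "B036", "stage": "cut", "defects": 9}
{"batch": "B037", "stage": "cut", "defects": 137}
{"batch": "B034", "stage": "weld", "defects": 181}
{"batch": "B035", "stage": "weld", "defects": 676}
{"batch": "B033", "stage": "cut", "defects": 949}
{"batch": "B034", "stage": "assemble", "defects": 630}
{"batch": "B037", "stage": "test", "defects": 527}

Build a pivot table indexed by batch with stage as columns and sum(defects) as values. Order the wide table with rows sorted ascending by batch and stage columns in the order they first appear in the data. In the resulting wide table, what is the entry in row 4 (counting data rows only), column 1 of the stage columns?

With rows sorted ascending by batch, row 4 is batch=B036. stage columns in first-appearance order: test, assemble, weld, cut; column 1 is test.
Long rows with batch=B036, stage=test: 323 + 25 + 907 = 1255.

1255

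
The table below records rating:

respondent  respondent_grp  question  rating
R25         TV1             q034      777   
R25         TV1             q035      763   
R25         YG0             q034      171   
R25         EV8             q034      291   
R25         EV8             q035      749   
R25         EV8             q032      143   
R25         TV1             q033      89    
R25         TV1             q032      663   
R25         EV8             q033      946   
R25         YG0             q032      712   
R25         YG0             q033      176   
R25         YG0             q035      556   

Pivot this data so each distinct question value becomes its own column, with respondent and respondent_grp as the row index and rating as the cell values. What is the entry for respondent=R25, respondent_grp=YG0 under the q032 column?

712

Wide layout: rows indexed by respondent and respondent_grp, columns are the 4 distinct question values (q034, q035, q032, q033).
Cell (respondent=R25, respondent_grp=YG0, question=q032) draws from the long row where respondent=R25, respondent_grp=YG0 and question=q032, which has rating=712.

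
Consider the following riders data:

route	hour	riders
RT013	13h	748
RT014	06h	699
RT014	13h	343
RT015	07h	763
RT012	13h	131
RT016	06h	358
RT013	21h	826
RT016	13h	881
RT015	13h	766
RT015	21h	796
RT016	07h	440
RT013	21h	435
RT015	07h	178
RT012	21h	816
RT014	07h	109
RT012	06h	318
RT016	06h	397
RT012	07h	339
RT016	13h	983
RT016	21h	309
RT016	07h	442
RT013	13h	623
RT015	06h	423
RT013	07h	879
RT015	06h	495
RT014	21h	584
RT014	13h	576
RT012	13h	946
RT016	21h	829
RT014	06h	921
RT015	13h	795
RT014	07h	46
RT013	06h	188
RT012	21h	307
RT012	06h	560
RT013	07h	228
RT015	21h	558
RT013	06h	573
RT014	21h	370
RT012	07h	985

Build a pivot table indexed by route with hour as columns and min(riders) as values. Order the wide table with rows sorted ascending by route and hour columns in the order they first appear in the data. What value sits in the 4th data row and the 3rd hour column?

178

With rows sorted ascending by route, row 4 is route=RT015. hour columns in first-appearance order: 13h, 06h, 07h, 21h; column 3 is 07h.
Long rows with route=RT015, hour=07h: min(763, 178) = 178.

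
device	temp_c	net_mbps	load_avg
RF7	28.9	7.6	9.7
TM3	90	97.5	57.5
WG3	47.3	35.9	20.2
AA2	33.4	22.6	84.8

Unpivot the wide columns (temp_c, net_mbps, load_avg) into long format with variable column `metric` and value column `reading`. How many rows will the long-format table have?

4 device values × 3 melted columns = 12 rows.

12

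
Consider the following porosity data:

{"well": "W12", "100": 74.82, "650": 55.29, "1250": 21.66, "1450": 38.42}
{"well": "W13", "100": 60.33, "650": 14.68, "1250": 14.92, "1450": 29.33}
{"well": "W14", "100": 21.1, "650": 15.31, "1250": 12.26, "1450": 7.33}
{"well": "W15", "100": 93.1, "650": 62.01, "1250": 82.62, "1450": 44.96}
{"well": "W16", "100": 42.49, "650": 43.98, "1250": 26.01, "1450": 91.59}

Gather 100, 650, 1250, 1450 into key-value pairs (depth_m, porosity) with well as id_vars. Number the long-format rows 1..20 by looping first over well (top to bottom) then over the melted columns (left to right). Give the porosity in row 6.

20 rows total (5 × 4). Row 6: index ⌊(6-1)/4⌋ = 1 into well → W13; (6-1) mod 4 = 1 into the melted columns → 650.
So row 6 is (W13, 650, 14.68); porosity = 14.68.

14.68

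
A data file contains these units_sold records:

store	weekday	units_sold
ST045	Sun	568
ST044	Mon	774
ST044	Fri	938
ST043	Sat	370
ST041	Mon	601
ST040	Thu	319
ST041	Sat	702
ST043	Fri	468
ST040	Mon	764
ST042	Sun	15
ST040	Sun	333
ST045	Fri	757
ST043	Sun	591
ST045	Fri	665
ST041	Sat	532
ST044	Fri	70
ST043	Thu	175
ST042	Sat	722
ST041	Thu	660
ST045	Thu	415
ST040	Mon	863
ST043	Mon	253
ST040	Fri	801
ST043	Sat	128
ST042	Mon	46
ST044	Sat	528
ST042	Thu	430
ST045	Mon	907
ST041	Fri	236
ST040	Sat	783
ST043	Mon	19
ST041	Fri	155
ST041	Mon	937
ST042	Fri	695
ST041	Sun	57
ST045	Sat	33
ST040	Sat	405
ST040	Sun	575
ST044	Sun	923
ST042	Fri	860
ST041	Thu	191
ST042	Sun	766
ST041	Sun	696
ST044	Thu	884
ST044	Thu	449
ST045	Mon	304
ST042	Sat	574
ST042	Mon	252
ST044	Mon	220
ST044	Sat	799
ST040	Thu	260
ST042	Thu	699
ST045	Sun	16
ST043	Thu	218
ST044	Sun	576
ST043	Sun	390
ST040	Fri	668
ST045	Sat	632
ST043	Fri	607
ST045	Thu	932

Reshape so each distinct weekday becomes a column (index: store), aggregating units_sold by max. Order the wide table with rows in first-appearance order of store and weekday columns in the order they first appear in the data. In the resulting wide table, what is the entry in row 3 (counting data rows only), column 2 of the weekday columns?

With rows in first-appearance order of store, row 3 is store=ST043. weekday columns in first-appearance order: Sun, Mon, Fri, Sat, Thu; column 2 is Mon.
Long rows with store=ST043, weekday=Mon: max(253, 19) = 253.

253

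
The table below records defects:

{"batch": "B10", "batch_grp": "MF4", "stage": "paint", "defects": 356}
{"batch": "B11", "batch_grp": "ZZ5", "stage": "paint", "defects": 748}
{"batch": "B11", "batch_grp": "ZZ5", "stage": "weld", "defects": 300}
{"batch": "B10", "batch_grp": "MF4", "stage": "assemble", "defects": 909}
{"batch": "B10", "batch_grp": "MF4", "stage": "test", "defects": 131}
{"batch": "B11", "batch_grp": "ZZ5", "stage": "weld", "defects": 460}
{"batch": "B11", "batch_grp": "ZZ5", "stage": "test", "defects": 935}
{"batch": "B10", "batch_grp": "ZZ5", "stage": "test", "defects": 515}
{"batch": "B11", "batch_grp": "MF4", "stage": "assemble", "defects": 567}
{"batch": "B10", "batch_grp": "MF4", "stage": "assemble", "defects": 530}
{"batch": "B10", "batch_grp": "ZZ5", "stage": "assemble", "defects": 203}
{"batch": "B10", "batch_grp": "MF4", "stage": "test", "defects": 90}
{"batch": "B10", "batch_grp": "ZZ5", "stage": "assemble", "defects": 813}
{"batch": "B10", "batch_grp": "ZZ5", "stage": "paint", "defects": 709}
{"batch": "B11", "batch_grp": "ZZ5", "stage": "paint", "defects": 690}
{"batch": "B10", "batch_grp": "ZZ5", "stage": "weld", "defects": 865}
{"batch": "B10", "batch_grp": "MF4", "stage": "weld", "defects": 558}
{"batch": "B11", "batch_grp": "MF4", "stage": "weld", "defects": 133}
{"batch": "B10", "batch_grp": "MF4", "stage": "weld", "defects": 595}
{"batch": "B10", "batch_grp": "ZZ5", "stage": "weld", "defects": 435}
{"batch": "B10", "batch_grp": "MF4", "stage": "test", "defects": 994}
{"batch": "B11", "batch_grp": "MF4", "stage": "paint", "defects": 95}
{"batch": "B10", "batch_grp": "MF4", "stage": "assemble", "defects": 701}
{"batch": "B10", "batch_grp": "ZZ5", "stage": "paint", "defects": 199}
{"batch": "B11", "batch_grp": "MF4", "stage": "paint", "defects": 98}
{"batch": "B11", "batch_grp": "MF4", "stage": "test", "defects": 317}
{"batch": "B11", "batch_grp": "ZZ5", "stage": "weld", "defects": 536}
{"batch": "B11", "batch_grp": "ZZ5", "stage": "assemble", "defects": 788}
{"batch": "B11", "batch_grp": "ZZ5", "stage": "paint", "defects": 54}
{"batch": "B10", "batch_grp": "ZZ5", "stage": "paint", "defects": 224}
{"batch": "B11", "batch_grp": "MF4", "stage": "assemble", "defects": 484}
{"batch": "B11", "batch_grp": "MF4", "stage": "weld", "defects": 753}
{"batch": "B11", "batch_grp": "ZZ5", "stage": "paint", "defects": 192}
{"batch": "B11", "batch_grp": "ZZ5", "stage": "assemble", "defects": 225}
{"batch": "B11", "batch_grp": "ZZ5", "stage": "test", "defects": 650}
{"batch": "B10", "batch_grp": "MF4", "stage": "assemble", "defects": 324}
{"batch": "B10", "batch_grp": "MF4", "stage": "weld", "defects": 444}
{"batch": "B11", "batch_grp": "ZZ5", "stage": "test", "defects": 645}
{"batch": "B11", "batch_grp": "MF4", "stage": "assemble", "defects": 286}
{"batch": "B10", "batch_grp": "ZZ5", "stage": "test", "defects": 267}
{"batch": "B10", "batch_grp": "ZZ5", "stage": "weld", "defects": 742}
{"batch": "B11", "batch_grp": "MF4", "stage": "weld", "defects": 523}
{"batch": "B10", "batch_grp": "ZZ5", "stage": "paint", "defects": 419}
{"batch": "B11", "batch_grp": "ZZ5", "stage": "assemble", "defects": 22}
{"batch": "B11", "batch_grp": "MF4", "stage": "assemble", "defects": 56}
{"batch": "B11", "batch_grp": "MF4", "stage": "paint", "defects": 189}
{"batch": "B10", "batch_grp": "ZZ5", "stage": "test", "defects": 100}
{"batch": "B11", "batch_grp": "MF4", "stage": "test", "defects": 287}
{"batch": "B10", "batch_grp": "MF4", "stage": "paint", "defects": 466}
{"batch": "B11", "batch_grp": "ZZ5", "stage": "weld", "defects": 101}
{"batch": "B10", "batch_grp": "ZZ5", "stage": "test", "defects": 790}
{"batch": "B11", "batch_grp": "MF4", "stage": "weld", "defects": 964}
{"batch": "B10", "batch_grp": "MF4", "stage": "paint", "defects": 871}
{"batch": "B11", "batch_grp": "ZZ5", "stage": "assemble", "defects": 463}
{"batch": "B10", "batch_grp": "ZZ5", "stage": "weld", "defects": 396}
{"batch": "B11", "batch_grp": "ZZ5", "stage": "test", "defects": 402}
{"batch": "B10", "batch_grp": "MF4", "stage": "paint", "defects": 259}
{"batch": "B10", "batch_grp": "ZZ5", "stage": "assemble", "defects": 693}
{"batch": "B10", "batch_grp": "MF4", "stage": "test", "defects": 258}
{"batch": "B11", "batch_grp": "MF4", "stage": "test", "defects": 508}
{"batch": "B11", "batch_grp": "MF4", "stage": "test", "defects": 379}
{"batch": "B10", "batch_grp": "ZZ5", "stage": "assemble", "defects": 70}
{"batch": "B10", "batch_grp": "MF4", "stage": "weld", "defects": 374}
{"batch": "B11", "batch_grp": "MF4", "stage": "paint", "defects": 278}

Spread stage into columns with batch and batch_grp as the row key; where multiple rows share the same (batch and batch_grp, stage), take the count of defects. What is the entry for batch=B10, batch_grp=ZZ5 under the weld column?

4

Rows with batch=B10, batch_grp=ZZ5 and stage=weld: defects values are 865, 435, 742, 396.
4 rows match — count = 4.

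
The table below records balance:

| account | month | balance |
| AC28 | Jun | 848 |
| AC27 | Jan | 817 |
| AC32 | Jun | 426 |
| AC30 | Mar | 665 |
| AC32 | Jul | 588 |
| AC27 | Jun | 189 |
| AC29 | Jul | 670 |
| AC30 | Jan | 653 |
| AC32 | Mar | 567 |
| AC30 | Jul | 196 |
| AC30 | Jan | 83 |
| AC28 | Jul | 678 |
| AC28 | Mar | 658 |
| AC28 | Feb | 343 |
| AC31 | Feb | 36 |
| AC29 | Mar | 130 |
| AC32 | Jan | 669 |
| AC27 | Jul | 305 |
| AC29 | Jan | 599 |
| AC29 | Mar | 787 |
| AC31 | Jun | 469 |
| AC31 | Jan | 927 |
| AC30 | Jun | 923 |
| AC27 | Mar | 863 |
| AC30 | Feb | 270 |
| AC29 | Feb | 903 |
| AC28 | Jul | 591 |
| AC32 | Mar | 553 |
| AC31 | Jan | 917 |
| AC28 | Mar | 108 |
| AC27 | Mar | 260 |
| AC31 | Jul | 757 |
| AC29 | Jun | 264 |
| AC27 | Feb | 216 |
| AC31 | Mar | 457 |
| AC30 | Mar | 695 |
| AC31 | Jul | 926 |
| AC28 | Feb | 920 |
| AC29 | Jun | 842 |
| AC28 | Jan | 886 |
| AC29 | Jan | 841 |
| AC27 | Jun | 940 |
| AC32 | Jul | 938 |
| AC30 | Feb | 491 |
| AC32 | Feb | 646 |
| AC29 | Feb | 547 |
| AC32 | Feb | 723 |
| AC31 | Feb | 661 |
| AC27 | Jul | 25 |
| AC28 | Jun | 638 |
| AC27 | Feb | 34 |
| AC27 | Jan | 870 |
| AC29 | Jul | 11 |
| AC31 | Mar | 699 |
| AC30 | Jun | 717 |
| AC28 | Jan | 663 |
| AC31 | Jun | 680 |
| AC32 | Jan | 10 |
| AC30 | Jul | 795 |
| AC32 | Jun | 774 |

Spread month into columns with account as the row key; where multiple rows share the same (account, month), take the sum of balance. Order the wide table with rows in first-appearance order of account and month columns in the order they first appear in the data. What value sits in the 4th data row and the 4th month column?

991

With rows in first-appearance order of account, row 4 is account=AC30. month columns in first-appearance order: Jun, Jan, Mar, Jul, Feb; column 4 is Jul.
Long rows with account=AC30, month=Jul: 196 + 795 = 991.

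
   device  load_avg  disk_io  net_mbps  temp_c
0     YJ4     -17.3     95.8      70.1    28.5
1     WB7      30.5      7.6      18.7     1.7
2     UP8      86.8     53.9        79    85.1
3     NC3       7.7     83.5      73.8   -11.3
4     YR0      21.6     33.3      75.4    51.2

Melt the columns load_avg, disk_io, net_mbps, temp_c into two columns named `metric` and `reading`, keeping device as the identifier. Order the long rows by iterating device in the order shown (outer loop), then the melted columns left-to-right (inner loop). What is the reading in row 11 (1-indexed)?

20 rows total (5 × 4). Row 11: index ⌊(11-1)/4⌋ = 2 into device → UP8; (11-1) mod 4 = 2 into the melted columns → net_mbps.
So row 11 is (UP8, net_mbps, 79); reading = 79.

79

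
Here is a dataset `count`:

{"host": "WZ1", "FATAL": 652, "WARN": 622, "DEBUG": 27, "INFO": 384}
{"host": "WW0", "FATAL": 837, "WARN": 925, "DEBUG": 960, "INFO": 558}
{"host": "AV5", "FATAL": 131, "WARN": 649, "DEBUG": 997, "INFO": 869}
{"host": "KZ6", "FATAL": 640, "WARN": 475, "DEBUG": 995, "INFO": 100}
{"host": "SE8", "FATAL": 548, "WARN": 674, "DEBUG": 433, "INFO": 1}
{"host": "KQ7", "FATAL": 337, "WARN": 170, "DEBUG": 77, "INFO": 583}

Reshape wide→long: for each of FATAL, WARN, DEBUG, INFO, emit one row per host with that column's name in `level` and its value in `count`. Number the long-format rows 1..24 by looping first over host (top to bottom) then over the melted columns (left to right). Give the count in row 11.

997

24 rows total (6 × 4). Row 11: index ⌊(11-1)/4⌋ = 2 into host → AV5; (11-1) mod 4 = 2 into the melted columns → DEBUG.
So row 11 is (AV5, DEBUG, 997); count = 997.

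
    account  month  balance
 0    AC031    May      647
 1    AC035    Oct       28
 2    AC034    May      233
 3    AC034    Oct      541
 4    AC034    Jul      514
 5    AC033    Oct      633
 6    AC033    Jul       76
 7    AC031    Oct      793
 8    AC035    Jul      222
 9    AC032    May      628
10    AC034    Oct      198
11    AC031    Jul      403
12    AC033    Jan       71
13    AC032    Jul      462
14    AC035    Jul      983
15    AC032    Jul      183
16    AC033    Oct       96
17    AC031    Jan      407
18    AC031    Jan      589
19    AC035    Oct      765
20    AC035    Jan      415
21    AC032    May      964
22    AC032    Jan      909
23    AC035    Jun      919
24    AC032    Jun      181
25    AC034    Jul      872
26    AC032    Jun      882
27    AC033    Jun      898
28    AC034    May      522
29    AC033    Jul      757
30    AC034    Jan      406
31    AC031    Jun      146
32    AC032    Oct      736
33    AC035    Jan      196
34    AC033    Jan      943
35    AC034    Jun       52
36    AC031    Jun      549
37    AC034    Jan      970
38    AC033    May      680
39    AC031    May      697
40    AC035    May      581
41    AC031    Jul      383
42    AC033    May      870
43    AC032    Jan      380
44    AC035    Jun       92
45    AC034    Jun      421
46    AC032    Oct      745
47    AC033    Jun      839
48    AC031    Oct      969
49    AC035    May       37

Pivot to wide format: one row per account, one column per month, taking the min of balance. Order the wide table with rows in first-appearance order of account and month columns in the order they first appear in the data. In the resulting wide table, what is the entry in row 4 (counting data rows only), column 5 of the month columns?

839

With rows in first-appearance order of account, row 4 is account=AC033. month columns in first-appearance order: May, Oct, Jul, Jan, Jun; column 5 is Jun.
Long rows with account=AC033, month=Jun: min(898, 839) = 839.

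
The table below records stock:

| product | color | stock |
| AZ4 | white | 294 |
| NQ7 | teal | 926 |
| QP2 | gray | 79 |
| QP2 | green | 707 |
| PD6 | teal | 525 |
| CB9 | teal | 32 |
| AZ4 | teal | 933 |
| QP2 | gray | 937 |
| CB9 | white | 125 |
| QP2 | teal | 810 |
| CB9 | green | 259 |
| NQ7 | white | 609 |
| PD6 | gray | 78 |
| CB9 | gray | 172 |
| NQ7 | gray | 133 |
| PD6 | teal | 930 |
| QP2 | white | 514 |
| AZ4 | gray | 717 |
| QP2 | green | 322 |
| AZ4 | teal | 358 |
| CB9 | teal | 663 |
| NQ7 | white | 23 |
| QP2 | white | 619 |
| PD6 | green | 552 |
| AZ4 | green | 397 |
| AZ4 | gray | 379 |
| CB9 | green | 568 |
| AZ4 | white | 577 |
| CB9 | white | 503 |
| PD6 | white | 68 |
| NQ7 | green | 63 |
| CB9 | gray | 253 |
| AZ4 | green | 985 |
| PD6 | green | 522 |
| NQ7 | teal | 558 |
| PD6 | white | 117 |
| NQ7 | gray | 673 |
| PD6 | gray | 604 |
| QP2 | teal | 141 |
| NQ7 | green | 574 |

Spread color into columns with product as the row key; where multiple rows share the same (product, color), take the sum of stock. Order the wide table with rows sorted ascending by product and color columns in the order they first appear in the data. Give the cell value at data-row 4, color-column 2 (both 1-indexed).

With rows sorted ascending by product, row 4 is product=PD6. color columns in first-appearance order: white, teal, gray, green; column 2 is teal.
Long rows with product=PD6, color=teal: 525 + 930 = 1455.

1455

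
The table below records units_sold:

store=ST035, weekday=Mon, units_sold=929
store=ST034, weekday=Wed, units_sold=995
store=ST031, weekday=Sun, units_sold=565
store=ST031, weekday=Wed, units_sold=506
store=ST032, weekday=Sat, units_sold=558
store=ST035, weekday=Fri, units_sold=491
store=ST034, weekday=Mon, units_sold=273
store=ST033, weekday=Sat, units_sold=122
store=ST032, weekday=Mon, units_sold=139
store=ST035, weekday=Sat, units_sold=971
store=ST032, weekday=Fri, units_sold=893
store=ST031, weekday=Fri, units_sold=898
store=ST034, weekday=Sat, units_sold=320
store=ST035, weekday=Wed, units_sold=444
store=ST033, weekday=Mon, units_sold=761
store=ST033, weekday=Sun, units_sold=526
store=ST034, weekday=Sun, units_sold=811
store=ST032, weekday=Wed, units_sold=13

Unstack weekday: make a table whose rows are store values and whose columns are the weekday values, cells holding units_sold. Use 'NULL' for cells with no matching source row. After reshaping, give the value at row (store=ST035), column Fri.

The long row with store=ST035, weekday=Fri has units_sold=491.

491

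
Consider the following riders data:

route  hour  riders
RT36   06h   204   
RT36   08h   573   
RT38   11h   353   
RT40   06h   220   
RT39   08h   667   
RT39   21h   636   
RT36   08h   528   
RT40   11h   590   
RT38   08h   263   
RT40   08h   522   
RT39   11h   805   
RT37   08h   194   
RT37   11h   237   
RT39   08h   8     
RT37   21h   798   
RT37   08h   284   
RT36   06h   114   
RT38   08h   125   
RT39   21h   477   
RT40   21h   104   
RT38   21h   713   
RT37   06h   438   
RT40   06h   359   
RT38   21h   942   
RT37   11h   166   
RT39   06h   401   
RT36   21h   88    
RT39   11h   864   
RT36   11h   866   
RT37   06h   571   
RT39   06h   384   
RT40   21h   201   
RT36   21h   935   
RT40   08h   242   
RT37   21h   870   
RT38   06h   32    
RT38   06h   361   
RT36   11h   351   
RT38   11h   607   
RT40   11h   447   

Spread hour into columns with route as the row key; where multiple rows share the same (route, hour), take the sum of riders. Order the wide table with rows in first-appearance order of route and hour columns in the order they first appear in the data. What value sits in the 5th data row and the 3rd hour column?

With rows in first-appearance order of route, row 5 is route=RT37. hour columns in first-appearance order: 06h, 08h, 11h, 21h; column 3 is 11h.
Long rows with route=RT37, hour=11h: 237 + 166 = 403.

403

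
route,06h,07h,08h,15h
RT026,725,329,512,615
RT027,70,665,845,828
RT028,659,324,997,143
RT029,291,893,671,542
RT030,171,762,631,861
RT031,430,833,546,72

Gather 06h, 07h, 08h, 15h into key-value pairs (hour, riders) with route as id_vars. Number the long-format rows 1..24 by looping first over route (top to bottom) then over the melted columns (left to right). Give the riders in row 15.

24 rows total (6 × 4). Row 15: index ⌊(15-1)/4⌋ = 3 into route → RT029; (15-1) mod 4 = 2 into the melted columns → 08h.
So row 15 is (RT029, 08h, 671); riders = 671.

671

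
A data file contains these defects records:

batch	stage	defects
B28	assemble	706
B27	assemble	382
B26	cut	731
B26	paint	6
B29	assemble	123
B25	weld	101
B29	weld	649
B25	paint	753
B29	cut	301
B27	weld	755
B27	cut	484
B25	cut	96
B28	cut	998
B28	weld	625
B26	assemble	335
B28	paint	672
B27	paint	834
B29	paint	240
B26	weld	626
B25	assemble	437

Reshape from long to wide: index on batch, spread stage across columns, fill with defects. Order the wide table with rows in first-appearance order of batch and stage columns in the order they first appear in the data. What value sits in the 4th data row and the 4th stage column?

With rows in first-appearance order of batch, row 4 is batch=B29. stage columns in first-appearance order: assemble, cut, paint, weld; column 4 is weld.
Long rows with batch=B29, stage=weld: defects = 649.

649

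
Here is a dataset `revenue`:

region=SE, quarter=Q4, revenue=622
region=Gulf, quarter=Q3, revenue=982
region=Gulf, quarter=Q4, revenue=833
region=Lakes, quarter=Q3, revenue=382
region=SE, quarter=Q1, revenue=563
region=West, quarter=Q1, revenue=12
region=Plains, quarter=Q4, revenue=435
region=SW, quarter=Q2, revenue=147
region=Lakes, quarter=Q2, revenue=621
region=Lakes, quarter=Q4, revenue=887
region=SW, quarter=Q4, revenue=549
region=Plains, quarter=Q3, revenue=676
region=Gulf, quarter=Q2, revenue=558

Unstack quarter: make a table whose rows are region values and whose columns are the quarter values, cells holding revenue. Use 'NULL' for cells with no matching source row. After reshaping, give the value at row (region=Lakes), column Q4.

The long row with region=Lakes, quarter=Q4 has revenue=887.

887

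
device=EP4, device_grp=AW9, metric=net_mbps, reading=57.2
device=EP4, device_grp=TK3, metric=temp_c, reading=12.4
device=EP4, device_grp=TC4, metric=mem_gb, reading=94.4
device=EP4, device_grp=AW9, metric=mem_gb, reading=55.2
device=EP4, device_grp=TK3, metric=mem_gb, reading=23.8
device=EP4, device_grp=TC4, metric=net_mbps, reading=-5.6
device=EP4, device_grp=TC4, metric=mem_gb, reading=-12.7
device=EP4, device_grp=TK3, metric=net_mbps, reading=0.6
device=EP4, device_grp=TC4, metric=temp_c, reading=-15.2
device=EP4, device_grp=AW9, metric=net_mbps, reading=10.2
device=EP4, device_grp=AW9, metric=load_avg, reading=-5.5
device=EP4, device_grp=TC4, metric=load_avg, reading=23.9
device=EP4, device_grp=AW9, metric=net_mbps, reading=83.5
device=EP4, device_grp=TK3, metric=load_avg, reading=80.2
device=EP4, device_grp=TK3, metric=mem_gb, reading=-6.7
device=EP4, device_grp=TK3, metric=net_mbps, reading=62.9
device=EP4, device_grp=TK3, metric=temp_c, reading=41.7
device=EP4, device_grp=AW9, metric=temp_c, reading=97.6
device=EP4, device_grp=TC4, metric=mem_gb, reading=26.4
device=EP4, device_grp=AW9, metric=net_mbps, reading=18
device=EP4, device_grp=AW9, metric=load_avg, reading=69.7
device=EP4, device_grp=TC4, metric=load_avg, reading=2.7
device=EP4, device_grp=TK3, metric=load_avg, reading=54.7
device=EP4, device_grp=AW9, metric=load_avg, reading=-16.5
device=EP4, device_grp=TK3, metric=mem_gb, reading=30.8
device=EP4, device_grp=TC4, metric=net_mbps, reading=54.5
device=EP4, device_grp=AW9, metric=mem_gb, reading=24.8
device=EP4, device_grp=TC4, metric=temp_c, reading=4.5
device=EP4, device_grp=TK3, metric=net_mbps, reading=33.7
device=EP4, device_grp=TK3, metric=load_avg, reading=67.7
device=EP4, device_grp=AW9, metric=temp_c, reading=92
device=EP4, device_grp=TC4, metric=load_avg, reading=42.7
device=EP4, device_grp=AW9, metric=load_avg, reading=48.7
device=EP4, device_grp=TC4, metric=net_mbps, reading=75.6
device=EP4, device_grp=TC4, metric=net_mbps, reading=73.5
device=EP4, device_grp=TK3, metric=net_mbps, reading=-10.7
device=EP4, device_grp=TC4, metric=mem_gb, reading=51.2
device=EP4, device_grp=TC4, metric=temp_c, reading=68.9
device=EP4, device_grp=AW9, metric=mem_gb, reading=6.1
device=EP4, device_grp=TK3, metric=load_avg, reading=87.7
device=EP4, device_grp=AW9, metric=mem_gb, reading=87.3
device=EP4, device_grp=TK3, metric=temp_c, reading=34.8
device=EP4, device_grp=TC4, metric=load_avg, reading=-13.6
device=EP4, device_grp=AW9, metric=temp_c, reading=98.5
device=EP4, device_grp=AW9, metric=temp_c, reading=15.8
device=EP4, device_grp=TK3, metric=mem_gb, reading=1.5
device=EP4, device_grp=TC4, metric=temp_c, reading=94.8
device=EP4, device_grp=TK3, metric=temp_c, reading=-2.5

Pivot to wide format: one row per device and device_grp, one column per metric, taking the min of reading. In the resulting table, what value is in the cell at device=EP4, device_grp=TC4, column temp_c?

Rows with device=EP4, device_grp=TC4 and metric=temp_c: reading values are -15.2, 4.5, 68.9, 94.8.
min(-15.2, 4.5, 68.9, 94.8) = -15.2.

-15.2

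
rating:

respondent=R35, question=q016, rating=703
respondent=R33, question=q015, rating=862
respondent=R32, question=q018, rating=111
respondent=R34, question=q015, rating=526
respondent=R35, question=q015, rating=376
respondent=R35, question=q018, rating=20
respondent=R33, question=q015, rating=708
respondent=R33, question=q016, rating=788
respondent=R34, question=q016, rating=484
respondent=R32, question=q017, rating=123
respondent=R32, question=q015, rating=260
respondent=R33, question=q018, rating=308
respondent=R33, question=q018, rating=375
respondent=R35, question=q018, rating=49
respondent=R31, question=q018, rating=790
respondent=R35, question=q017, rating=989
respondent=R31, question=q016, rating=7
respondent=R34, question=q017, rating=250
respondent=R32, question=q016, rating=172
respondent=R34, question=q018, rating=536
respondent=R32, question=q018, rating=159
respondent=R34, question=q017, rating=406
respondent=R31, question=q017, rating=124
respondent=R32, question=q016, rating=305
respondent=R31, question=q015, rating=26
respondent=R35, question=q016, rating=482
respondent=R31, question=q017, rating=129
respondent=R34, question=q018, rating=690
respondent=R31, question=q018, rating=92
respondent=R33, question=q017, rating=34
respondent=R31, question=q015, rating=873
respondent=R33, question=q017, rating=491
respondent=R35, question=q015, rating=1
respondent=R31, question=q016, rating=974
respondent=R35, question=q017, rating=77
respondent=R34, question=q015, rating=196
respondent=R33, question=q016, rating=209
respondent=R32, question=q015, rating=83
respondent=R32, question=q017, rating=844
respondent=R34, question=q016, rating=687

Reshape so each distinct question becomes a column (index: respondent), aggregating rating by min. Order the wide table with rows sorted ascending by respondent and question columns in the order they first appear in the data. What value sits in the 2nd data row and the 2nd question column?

With rows sorted ascending by respondent, row 2 is respondent=R32. question columns in first-appearance order: q016, q015, q018, q017; column 2 is q015.
Long rows with respondent=R32, question=q015: min(260, 83) = 83.

83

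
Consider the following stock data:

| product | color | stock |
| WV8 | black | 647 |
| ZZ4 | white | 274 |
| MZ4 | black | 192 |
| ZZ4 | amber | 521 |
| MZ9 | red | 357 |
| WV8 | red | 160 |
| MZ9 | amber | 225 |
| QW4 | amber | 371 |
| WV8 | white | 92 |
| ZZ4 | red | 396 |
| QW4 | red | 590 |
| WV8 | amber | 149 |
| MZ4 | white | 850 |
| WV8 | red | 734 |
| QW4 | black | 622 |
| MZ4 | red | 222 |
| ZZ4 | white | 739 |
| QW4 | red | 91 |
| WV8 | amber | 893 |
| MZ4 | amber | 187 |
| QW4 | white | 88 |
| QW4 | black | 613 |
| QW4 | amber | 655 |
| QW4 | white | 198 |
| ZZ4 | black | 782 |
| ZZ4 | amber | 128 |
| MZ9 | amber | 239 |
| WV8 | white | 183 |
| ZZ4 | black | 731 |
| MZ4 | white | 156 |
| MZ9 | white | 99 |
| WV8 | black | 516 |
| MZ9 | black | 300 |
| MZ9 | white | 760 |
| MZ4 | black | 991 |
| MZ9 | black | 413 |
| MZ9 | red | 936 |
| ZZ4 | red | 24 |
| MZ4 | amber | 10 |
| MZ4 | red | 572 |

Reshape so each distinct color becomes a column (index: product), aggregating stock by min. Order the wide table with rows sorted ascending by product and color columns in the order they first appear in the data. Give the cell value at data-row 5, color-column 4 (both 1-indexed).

With rows sorted ascending by product, row 5 is product=ZZ4. color columns in first-appearance order: black, white, amber, red; column 4 is red.
Long rows with product=ZZ4, color=red: min(396, 24) = 24.

24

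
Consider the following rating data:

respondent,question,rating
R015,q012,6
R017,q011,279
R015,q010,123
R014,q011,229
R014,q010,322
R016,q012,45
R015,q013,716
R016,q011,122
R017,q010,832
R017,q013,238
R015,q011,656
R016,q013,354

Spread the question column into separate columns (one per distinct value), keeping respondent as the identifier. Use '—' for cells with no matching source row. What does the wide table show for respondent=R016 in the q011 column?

The long row with respondent=R016, question=q011 has rating=122.

122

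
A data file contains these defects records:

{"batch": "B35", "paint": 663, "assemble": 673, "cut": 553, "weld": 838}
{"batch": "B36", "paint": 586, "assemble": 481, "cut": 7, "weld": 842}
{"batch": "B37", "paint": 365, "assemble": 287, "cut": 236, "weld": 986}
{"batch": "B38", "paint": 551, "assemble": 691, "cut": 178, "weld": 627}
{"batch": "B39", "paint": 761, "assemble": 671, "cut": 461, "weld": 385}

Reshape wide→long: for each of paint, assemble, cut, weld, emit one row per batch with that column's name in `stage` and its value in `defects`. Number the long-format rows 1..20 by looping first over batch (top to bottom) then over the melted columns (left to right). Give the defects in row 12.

20 rows total (5 × 4). Row 12: index ⌊(12-1)/4⌋ = 2 into batch → B37; (12-1) mod 4 = 3 into the melted columns → weld.
So row 12 is (B37, weld, 986); defects = 986.

986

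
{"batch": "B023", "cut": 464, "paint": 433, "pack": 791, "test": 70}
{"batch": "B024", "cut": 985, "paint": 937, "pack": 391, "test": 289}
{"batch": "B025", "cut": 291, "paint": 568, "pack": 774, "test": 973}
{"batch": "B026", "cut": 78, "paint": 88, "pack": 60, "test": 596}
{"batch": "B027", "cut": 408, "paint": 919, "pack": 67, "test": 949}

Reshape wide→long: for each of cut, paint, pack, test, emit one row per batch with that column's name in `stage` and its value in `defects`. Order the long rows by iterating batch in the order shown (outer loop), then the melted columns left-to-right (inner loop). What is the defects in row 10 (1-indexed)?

20 rows total (5 × 4). Row 10: index ⌊(10-1)/4⌋ = 2 into batch → B025; (10-1) mod 4 = 1 into the melted columns → paint.
So row 10 is (B025, paint, 568); defects = 568.

568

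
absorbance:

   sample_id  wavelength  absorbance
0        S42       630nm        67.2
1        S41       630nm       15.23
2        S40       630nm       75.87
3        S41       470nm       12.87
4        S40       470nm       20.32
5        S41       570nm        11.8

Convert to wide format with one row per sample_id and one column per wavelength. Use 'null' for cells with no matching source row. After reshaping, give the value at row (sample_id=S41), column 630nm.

15.23

The long row with sample_id=S41, wavelength=630nm has absorbance=15.23.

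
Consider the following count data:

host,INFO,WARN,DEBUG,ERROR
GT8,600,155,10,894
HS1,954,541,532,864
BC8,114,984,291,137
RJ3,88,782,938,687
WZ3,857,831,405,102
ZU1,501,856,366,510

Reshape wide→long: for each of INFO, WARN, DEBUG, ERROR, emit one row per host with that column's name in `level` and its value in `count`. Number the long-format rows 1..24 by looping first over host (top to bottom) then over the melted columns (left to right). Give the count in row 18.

24 rows total (6 × 4). Row 18: index ⌊(18-1)/4⌋ = 4 into host → WZ3; (18-1) mod 4 = 1 into the melted columns → WARN.
So row 18 is (WZ3, WARN, 831); count = 831.

831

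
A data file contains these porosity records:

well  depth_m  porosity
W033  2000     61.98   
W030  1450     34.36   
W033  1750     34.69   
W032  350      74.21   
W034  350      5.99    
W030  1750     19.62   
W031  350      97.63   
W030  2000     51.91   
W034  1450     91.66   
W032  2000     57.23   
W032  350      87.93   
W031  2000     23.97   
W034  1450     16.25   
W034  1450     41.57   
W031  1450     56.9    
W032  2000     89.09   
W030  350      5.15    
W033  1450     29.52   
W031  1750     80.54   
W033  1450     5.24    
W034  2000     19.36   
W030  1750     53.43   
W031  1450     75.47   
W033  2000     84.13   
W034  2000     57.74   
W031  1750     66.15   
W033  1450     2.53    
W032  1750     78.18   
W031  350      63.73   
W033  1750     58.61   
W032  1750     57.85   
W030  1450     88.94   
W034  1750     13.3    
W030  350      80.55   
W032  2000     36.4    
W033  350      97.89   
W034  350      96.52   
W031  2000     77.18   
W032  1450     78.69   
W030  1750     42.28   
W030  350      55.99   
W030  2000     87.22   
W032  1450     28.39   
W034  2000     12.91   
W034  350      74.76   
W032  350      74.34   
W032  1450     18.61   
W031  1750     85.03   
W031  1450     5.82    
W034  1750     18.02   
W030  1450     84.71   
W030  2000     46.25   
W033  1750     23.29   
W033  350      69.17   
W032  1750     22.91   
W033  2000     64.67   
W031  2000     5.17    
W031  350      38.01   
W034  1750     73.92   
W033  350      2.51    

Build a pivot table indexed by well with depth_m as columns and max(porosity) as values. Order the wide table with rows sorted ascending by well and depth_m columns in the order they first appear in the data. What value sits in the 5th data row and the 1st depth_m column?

57.74

With rows sorted ascending by well, row 5 is well=W034. depth_m columns in first-appearance order: 2000, 1450, 1750, 350; column 1 is 2000.
Long rows with well=W034, depth_m=2000: max(19.36, 57.74, 12.91) = 57.74.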